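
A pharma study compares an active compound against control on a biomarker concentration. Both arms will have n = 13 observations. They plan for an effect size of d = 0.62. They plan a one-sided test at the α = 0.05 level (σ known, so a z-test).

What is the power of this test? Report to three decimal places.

Noncentrality parameter: δ = d·√(n/2) = 0.62 × √(13/2) = 1.5807
Critical value for a one-sided test at α = 0.05: z_α = 1.645.
Power = P(Z > 1.645 − δ) = Φ(-0.064) = 0.4744.

Power ≈ 0.474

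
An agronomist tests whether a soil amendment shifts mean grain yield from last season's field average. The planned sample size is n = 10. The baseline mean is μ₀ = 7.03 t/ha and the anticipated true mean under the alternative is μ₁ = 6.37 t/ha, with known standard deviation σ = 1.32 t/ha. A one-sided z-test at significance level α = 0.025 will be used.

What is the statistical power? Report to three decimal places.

Standardized effect: d = |μ₁ − μ₀| / σ = |6.37 − 7.03| / 1.32 = 0.5000
Noncentrality parameter: δ = d·√n = 0.5000 × √10 = 1.5811
One-sided α = 0.025 → critical value z_{0.025} = 1.960.
Power = Φ(δ − 1.960) = Φ(-0.379) = 0.3524.

Power ≈ 0.352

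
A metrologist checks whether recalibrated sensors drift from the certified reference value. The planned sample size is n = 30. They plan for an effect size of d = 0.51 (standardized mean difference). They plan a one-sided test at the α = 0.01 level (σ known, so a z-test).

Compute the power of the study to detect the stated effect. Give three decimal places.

Power ≈ 0.680

Noncentrality parameter: λ = d·√n = 0.51 × √30 = 2.7934
Critical value for a one-sided test at α = 0.01: z_α = 2.326.
Power = P(Z > 2.326 − λ) = Φ(0.467) = 0.6798.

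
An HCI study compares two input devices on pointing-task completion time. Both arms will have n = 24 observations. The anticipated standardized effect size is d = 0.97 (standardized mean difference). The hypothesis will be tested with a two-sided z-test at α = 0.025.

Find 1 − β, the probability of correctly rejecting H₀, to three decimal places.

Power ≈ 0.868

Noncentrality parameter: δ = d·√(n/2) = 0.97 × √(24/2) = 3.3602
Two-sided α = 0.025 → critical value z_{0.0125} = 2.241.
Power = Φ(δ − 2.241) + Φ(−δ − 2.241) = Φ(1.119) + Φ(-5.602) = 0.8684 + 0.0000 = 0.8684.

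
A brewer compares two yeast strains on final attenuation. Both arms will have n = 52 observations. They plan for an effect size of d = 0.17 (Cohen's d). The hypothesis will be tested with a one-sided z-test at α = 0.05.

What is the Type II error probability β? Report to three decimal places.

β ≈ 0.782

Noncentrality parameter: δ = d·√(n/2) = 0.17 × √(52/2) = 0.8668
One-sided α = 0.05 → critical value z_{0.05} = 1.645.
Power = Φ(δ − 1.645) = Φ(-0.778) = 0.2183.
Type II error: β = 1 − power = 1 − 0.2183 = 0.7817.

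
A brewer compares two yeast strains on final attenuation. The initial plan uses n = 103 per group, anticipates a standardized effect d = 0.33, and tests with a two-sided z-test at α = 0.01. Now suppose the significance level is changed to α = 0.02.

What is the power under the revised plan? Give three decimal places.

Power ≈ 0.517

δ = d·√(n/2) = 0.33 × √(103/2) = 2.3682 (unchanged). New critical value: z_{0.01} = 2.326.
Revised power = Φ(δ − 2.326) + Φ(−δ − 2.326) = Φ(0.042) + Φ(-4.695) = 0.5167 + 0.0000 = 0.5167.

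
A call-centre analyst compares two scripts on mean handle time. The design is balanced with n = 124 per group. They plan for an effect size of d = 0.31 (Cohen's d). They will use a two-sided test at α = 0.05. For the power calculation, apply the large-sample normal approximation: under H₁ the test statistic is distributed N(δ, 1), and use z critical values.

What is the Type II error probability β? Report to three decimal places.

β ≈ 0.315

Noncentrality parameter: δ = d·√(n/2) = 0.31 × √(124/2) = 2.4409
Critical value for a two-sided test at α = 0.05: z_{α/2} = 1.960.
Power = Φ(δ − 1.960) + Φ(−δ − 1.960) = Φ(0.481) + Φ(-4.401) = 0.6847 + 0.0000 = 0.6847.
Type II error: β = 1 − power = 1 − 0.6847 = 0.3153.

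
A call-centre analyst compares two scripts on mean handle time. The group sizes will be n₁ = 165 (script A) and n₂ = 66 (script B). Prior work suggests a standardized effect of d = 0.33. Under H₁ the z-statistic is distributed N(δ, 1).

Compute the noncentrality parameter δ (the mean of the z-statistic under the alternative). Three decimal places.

δ ≈ 2.266

The noncentrality parameter scales effect size by the design's sample-size factor: δ = d / √(1/n₁ + 1/n₂) = 0.33 / √(1/165 + 1/66) = 2.2658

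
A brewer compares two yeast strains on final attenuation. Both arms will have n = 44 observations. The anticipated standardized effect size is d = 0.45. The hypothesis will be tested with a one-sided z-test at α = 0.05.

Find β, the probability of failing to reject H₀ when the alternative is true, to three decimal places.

β ≈ 0.321

Noncentrality parameter: δ = d·√(n/2) = 0.45 × √(44/2) = 2.1107
Critical value for a one-sided test at α = 0.05: z_α = 1.645.
Power = P(Z > 1.645 − δ) = Φ(0.466) = 0.6793.
Type II error: β = 1 − power = 1 − 0.6793 = 0.3207.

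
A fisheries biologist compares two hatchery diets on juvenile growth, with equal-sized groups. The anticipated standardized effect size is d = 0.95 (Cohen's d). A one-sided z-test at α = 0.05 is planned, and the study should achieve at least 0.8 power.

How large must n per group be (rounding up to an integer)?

n = 14 per group

Set Φ(δ − 1.645) = 0.8; then δ − 1.645 = Φ⁻¹(0.8) = 0.842, giving δ = 2.486.
δ = d·√(n/2) ⇒ n = 2(δ/d)² = 2 × (2.486 / 0.95)² = 13.70.
Round up to the next whole unit.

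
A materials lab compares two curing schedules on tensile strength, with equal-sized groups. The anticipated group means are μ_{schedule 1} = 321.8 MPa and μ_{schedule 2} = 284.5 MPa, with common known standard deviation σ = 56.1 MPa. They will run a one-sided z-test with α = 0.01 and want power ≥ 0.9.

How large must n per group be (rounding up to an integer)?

Standardized effect: d = |μ_{schedule 1} − μ_{schedule 2}| / σ = |321.8 − 284.5| / 56.1 = 0.6649
Set Φ(δ − 2.326) = 0.9; then δ − 2.326 = Φ⁻¹(0.9) = 1.282, giving δ = 3.608.
δ = d·√(n/2) ⇒ n = 2(δ/d)² = 2 × (3.608 / 0.6649)² = 58.89.
Round up to the next whole unit.

n = 59 per group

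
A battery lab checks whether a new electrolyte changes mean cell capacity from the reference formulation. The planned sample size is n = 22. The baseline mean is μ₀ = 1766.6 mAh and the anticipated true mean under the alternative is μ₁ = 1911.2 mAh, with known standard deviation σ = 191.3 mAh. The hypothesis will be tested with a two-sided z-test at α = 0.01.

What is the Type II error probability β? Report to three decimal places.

β ≈ 0.166

Standardized effect: d = |μ₁ − μ₀| / σ = |1911.2 − 1766.6| / 191.3 = 0.7559
Noncentrality parameter: δ = d·√n = 0.7559 × √22 = 3.5454
Two-sided α = 0.01 → critical value z_{0.005} = 2.576.
Power = Φ(δ − 2.576) + Φ(−δ − 2.576) = Φ(0.970) + Φ(-6.121) = 0.8339 + 0.0000 = 0.8339.
Type II error: β = 1 − power = 1 − 0.8339 = 0.1661.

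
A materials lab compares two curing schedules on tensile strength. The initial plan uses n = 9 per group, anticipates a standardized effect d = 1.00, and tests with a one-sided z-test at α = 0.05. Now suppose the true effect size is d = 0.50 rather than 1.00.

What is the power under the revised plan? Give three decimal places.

Power ≈ 0.280

With d = 0.50: δ = d·√(n/2) = 0.50 × √(9/2) = 1.0607. Critical value z_{0.05} = 1.645.
Revised power = Φ(δ − 1.645) = Φ(-0.584) = 0.2795.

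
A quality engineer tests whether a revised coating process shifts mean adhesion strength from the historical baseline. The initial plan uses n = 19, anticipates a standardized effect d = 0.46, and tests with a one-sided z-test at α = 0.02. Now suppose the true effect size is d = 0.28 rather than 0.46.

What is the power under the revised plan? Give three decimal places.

With d = 0.28: δ = d·√n = 0.28 × √19 = 1.2205. Critical value z_{0.02} = 2.054.
Revised power = Φ(δ − 2.054) = Φ(-0.833) = 0.2023.

Power ≈ 0.202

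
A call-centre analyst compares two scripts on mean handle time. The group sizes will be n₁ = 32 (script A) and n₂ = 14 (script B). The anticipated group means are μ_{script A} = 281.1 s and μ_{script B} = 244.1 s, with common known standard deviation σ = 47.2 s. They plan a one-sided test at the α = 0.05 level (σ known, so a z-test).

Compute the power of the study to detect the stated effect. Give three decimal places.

Power ≈ 0.789

Standardized effect: d = |μ_{script A} − μ_{script B}| / σ = |281.1 − 244.1| / 47.2 = 0.7839
Noncentrality parameter: δ = d / √(1/n₁ + 1/n₂) = 0.7839 / √(1/32 + 1/14) = 2.4464
Critical value for a one-sided test at α = 0.05: z_α = 1.645.
Power = Φ(δ − 1.645) = Φ(0.802) = 0.7886.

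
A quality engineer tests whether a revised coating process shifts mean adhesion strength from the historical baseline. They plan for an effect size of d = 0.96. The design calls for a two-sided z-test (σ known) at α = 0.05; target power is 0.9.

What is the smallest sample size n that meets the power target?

For power 0.9 need Φ(δ − z_{0.025}) = 0.9, so δ = z_{0.025} + z_{0.10} = 1.960 + 1.282 = 3.242.
(Ignoring the negligible lower-tail rejection probability gives the usual closed-form inversion.)
δ = d·√n ⇒ n = (δ/d)² = (3.242 / 0.96)² = 11.40.
Rounding up, n = 12.

n = 12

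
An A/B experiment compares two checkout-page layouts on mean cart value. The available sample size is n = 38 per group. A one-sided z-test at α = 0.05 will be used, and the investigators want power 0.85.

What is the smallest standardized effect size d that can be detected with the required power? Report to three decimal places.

Need Φ(δ − 1.645) = 0.85, so δ = 1.645 + 1.036 = 2.681.
δ = d·√(n/2) ⇒ d = δ/√(n/2) = 2.681/√(38/2) = 0.6151.

d ≈ 0.615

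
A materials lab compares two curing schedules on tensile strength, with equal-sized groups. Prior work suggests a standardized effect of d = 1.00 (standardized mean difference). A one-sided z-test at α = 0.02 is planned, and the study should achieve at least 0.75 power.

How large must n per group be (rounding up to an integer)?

n = 15 per group

Set Φ(δ − 2.054) = 0.75; then δ − 2.054 = Φ⁻¹(0.75) = 0.674, giving δ = 2.728.
δ = d·√(n/2) ⇒ n = 2(δ/d)² = 2 × (2.728 / 1.00)² = 14.89.
Rounding up, n = 15 per group.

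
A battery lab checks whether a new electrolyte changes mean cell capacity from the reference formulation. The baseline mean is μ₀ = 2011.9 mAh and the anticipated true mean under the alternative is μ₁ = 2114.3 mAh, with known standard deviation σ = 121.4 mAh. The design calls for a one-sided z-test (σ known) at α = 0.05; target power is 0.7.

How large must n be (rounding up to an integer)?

n = 7

Standardized effect: d = |μ₁ − μ₀| / σ = |2114.3 − 2011.9| / 121.4 = 0.8435
Set Φ(δ − 1.645) = 0.7; then δ − 1.645 = Φ⁻¹(0.7) = 0.524, giving δ = 2.169.
δ = d·√n ⇒ n = (δ/d)² = (2.169 / 0.8435)² = 6.61.
Round up to the next whole unit.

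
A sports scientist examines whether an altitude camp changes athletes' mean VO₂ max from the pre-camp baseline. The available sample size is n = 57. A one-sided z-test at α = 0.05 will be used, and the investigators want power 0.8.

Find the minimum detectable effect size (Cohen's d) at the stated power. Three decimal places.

d ≈ 0.329

Need Φ(δ − 1.645) = 0.8, so δ = 1.645 + 0.842 = 2.486.
δ = d·√n ⇒ d = δ/√n = 2.486/√57 = 0.3293.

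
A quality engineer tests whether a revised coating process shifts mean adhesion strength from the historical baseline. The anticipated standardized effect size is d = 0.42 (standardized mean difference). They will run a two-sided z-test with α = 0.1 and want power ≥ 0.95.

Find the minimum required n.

n = 62

Set Φ(δ − 1.645) = 0.95; then δ − 1.645 = Φ⁻¹(0.95) = 1.645, giving δ = 3.290.
(Ignoring the negligible lower-tail rejection probability gives the usual closed-form inversion.)
δ = d·√n ⇒ n = (δ/d)² = (3.290 / 0.42)² = 61.35.
Round up to the next whole unit.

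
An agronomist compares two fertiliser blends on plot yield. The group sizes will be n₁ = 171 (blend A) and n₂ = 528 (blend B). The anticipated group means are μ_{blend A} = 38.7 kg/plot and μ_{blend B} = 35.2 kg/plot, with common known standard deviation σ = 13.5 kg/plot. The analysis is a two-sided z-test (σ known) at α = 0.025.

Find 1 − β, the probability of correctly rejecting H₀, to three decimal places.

Standardized effect: d = |μ_{blend A} − μ_{blend B}| / σ = |38.7 − 35.2| / 13.5 = 0.2593
Noncentrality parameter: δ = d / √(1/n₁ + 1/n₂) = 0.2593 / √(1/171 + 1/528) = 2.9465
Critical value for a two-sided test at α = 0.025: z_{α/2} = 2.241.
Power = Φ(δ − 2.241) + Φ(−δ − 2.241) = Φ(0.705) + Φ(-5.188) = 0.7596 + 0.0000 = 0.7596.

Power ≈ 0.760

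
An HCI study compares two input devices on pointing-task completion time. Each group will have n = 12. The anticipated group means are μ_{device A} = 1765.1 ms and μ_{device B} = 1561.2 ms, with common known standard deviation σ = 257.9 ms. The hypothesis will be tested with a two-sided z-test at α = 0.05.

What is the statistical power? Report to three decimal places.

Power ≈ 0.491

Standardized effect: d = |μ_{device A} − μ_{device B}| / σ = |1765.1 − 1561.2| / 257.9 = 0.7906
Noncentrality parameter: δ = d·√(n/2) = 0.7906 × √(12/2) = 1.9366
Critical value for a two-sided test at α = 0.05: z_{α/2} = 1.960.
Power = Φ(δ − 1.960) + Φ(−δ − 1.960) = Φ(-0.023) + Φ(-3.897) = 0.4907 + 0.0000 = 0.4907.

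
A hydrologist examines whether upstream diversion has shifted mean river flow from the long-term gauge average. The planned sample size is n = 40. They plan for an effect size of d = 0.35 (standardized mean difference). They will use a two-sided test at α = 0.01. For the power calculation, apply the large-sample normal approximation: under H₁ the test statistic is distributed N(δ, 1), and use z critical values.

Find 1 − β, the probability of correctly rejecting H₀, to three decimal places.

Power ≈ 0.359

Noncentrality parameter: δ = d·√n = 0.35 × √40 = 2.2136
Critical value for a two-sided test at α = 0.01: z_{α/2} = 2.576.
Power = Φ(δ − 2.576) + Φ(−δ − 2.576) = Φ(-0.362) + Φ(-4.789) = 0.3586 + 0.0000 = 0.3586.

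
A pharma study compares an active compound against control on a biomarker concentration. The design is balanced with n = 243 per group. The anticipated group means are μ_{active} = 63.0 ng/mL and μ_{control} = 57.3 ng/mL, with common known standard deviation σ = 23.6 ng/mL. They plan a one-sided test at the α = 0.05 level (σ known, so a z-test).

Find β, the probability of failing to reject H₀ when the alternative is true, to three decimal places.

β ≈ 0.154

Standardized effect: d = |μ_{active} − μ_{control}| / σ = |63.0 − 57.3| / 23.6 = 0.2415
Noncentrality parameter: δ = d·√(n/2) = 0.2415 × √(243/2) = 2.6623
One-sided α = 0.05 → critical value z_{0.05} = 1.645.
Power = Φ(δ − 1.645) = Φ(1.017) = 0.8455.
Type II error: β = 1 − power = 1 − 0.8455 = 0.1545.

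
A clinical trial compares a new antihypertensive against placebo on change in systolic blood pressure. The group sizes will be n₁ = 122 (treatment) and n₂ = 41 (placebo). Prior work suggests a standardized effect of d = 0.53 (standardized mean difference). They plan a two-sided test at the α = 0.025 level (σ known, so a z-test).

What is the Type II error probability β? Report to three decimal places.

Noncentrality parameter: δ = d / √(1/n₁ + 1/n₂) = 0.53 / √(1/122 + 1/41) = 2.9360
Two-sided α = 0.025 → critical value z_{0.0125} = 2.241.
Power = Φ(δ − 2.241) + Φ(−δ − 2.241) = Φ(0.695) + Φ(-5.177) = 0.7563 + 0.0000 = 0.7563.
Type II error: β = 1 − power = 1 − 0.7563 = 0.2437.

β ≈ 0.244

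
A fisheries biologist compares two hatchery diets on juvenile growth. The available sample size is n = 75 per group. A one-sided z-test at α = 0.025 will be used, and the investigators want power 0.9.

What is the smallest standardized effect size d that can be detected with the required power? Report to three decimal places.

d ≈ 0.529

Need Φ(δ − 1.960) = 0.9, so δ = 1.960 + 1.282 = 3.242.
δ = d·√(n/2) ⇒ d = δ/√(n/2) = 3.242/√(75/2) = 0.5293.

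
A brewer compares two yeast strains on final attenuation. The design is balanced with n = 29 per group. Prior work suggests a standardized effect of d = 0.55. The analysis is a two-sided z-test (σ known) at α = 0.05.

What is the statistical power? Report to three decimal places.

Noncentrality parameter: δ = d·√(n/2) = 0.55 × √(29/2) = 2.0943
Critical value for a two-sided test at α = 0.05: z_{α/2} = 1.960.
Power = Φ(δ − 1.960) + Φ(−δ − 1.960) = Φ(0.134) + Φ(-4.054) = 0.5534 + 0.0000 = 0.5535.

Power ≈ 0.553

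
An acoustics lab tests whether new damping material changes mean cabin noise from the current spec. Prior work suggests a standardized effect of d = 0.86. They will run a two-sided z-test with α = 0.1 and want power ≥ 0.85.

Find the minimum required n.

n = 10

For power 0.85 need Φ(δ − z_{0.05}) = 0.85, so δ = z_{0.05} + z_{0.15} = 1.645 + 1.036 = 2.681.
(Ignoring the negligible lower-tail rejection probability gives the usual closed-form inversion.)
δ = d·√n ⇒ n = (δ/d)² = (2.681 / 0.86)² = 9.72.
Rounding up, n = 10.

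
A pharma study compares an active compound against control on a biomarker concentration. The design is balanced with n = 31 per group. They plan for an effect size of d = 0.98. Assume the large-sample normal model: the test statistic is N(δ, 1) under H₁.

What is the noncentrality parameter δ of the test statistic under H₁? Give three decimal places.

δ = d·√(n/2) = 0.98 × √(31/2) = 3.8583

δ ≈ 3.858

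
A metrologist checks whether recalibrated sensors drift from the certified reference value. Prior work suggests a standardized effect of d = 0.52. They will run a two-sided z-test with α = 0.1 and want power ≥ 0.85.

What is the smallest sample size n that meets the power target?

n = 27

For power 0.85 need Φ(δ − z_{0.05}) = 0.85, so δ = z_{0.05} + z_{0.15} = 1.645 + 1.036 = 2.681.
(For δ > 0 the lower-tail rejection region contributes negligibly to power, so the one-term inversion is standard.)
δ = d·√n ⇒ n = (δ/d)² = (2.681 / 0.52)² = 26.59.
Rounding up, n = 27.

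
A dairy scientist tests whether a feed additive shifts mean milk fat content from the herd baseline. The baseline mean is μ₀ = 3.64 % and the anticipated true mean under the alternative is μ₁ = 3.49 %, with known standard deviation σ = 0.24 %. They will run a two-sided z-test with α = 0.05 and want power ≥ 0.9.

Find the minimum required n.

Standardized effect: d = |μ₁ − μ₀| / σ = |3.49 − 3.64| / 0.24 = 0.6250
For power 0.9 need Φ(δ − z_{0.025}) = 0.9, so δ = z_{0.025} + z_{0.10} = 1.960 + 1.282 = 3.242.
(For δ > 0 the lower-tail rejection region contributes negligibly to power, so the one-term inversion is standard.)
δ = d·√n ⇒ n = (δ/d)² = (3.242 / 0.6250)² = 26.90.
Rounding up, n = 27.

n = 27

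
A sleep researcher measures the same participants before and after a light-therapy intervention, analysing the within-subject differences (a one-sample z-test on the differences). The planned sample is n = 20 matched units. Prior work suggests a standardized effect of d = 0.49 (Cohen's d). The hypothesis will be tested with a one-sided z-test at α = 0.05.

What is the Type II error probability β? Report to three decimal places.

Noncentrality parameter: δ = d·√n = 0.49 × √20 = 2.1913
Critical value for a one-sided test at α = 0.05: z_α = 1.645.
Power = P(Z > 1.645 − δ) = Φ(0.546) = 0.7076.
Type II error: β = 1 − power = 1 − 0.7076 = 0.2924.

β ≈ 0.292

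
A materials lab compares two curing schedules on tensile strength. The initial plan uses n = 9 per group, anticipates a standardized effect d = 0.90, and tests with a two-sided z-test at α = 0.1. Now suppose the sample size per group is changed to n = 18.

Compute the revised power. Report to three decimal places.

With n = 18 per group: δ = d·√(n/2) = 0.90 × √(18/2) = 2.7000. Critical value z_{0.05} = 1.645.
Revised power = Φ(δ − 1.645) + Φ(−δ − 1.645) = Φ(1.055) + Φ(-4.345) = 0.8543 + 0.0000 = 0.8543.

Power ≈ 0.854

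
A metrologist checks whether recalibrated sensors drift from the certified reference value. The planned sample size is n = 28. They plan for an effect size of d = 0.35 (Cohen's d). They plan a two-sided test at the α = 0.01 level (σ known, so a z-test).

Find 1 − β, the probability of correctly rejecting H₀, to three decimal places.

Power ≈ 0.235

Noncentrality parameter: δ = d·√n = 0.35 × √28 = 1.8520
Two-sided α = 0.01 → critical value z_{0.005} = 2.576.
Power = Φ(δ − 2.576) + Φ(−δ − 2.576) = Φ(-0.724) + Φ(-4.428) = 0.2346 + 0.0000 = 0.2346.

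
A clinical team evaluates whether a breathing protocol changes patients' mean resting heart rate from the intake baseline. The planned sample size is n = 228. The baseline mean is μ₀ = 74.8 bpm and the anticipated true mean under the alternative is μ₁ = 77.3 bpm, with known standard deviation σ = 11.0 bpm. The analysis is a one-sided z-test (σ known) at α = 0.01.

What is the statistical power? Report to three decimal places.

Standardized effect: d = |μ₁ − μ₀| / σ = |77.3 − 74.8| / 11.0 = 0.2273
Noncentrality parameter: δ = d·√n = 0.2273 × √228 = 3.4317
Critical value for a one-sided test at α = 0.01: z_α = 2.326.
Power = P(Z > 2.326 − δ) = Φ(1.105) = 0.8655.

Power ≈ 0.866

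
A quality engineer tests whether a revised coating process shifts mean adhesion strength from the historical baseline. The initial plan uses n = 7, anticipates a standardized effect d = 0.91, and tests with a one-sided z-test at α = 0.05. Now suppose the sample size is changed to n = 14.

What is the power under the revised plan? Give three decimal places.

With n = 14: δ = d·√n = 0.91 × √14 = 3.4049. Critical value z_{0.05} = 1.645.
Revised power = Φ(δ − 1.645) = Φ(1.760) = 0.9608.

Power ≈ 0.961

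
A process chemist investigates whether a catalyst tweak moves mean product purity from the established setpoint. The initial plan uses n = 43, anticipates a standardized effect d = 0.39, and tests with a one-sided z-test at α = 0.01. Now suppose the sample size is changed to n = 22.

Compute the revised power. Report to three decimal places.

With n = 22: δ = d·√n = 0.39 × √22 = 1.8293. Critical value z_{0.01} = 2.326.
Revised power = Φ(δ − 2.326) = Φ(-0.497) = 0.3096.

Power ≈ 0.310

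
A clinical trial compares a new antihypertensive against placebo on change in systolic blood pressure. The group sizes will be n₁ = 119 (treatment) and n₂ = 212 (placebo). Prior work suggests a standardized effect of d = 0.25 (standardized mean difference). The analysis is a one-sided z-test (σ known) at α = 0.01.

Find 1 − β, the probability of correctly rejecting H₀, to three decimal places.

Noncentrality parameter: δ = d / √(1/n₁ + 1/n₂) = 0.25 / √(1/119 + 1/212) = 2.1826
One-sided α = 0.01 → critical value z_{0.01} = 2.326.
Power = Φ(δ − 2.326) = Φ(-0.144) = 0.4428.

Power ≈ 0.443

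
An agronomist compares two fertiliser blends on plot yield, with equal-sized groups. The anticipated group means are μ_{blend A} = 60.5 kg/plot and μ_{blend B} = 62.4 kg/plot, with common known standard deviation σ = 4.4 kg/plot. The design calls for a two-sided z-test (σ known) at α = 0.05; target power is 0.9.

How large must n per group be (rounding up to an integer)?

n = 113 per group

Standardized effect: d = |μ_{blend A} − μ_{blend B}| / σ = |60.5 − 62.4| / 4.4 = 0.4318
For power 0.9 need Φ(δ − z_{0.025}) = 0.9, so δ = z_{0.025} + z_{0.10} = 1.960 + 1.282 = 3.242.
(The Φ(−δ − z_{α/2}) term is vanishingly small for δ > 0 and is dropped in the standard sample-size formula.)
δ = d·√(n/2) ⇒ n = 2(δ/d)² = 2 × (3.242 / 0.4318)² = 112.70.
Round up to the next whole unit.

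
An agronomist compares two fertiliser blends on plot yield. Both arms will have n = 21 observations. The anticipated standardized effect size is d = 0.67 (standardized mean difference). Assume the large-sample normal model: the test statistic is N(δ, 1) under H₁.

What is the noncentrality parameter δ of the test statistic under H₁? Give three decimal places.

δ ≈ 2.171

δ = d·√(n/2) = 0.67 × √(21/2) = 2.1710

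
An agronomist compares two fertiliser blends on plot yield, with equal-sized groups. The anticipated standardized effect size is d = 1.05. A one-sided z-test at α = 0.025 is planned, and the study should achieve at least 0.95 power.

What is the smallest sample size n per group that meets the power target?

For power 0.95 need Φ(δ − z_{0.025}) = 0.95, so δ = z_{0.025} + z_{0.05} = 1.960 + 1.645 = 3.605.
δ = d·√(n/2) ⇒ n = 2(δ/d)² = 2 × (3.605 / 1.05)² = 23.57.
Rounding up, n = 24 per group.

n = 24 per group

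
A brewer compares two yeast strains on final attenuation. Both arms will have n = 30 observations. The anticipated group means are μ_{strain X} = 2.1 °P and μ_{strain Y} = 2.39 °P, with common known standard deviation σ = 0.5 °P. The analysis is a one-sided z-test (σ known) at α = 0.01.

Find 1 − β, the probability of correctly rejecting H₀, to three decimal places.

Standardized effect: d = |μ_{strain X} − μ_{strain Y}| / σ = |2.1 − 2.39| / 0.5 = 0.5800
Noncentrality parameter: δ = d·√(n/2) = 0.5800 × √(30/2) = 2.2463
Critical value for a one-sided test at α = 0.01: z_α = 2.326.
Power = P(Z > 2.326 − δ) = Φ(-0.080) = 0.4681.

Power ≈ 0.468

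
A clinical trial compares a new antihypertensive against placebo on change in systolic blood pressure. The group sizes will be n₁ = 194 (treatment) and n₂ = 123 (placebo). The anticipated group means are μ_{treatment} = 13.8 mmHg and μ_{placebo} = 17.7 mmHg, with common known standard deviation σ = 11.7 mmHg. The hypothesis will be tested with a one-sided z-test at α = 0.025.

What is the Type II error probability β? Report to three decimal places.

β ≈ 0.176

Standardized effect: d = |μ_{treatment} − μ_{placebo}| / σ = |13.8 − 17.7| / 11.7 = 0.3333
Noncentrality parameter: δ = d / √(1/n₁ + 1/n₂) = 0.3333 / √(1/194 + 1/123) = 2.8920
One-sided α = 0.025 → critical value z_{0.025} = 1.960.
Power = P(Z > 1.960 − δ) = Φ(0.932) = 0.8243.
Type II error: β = 1 − power = 1 − 0.8243 = 0.1757.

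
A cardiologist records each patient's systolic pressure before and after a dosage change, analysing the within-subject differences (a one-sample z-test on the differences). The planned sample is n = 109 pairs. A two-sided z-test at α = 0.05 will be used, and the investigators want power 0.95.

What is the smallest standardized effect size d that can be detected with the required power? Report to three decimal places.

d ≈ 0.345

Need Φ(δ − 1.960) = 0.95, so δ = 1.960 + 1.645 = 3.605.
(The second rejection-region term Φ(−δ − z_{α/2}) is negligible and dropped.)
δ = d·√n ⇒ d = δ/√n = 3.605/√109 = 0.3453.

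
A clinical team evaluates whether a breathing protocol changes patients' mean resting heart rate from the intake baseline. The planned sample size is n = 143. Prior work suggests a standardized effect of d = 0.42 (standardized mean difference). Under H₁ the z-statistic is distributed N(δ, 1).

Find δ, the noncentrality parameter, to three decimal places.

δ ≈ 5.022

δ = d·√n = 0.42 × √143 = 5.0225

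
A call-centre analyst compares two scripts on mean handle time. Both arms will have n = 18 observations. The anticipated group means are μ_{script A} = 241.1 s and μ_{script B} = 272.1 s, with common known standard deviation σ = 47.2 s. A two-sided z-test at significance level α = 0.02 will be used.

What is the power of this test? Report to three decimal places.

Standardized effect: d = |μ_{script A} − μ_{script B}| / σ = |241.1 − 272.1| / 47.2 = 0.6568
Noncentrality parameter: δ = d·√(n/2) = 0.6568 × √(18/2) = 1.9703
Critical value for a two-sided test at α = 0.02: z_{α/2} = 2.326.
Power = Φ(δ − 2.326) + Φ(−δ − 2.326) = Φ(-0.356) + Φ(-4.297) = 0.3609 + 0.0000 = 0.3609.

Power ≈ 0.361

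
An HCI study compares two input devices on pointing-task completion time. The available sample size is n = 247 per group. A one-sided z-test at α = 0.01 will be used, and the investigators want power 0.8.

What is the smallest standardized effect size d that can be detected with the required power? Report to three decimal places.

d ≈ 0.285

Required noncentrality: δ = z_{0.01} + z_{0.20} = 2.326 + 0.842 = 3.168.
δ = d·√(n/2) ⇒ d = δ/√(n/2) = 3.168/√(247/2) = 0.2851.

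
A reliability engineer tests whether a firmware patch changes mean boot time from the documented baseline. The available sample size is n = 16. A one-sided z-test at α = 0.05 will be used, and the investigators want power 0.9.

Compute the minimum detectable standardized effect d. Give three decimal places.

d ≈ 0.732

Required noncentrality: δ = z_{0.05} + z_{0.10} = 1.645 + 1.282 = 2.926.
δ = d·√n ⇒ d = δ/√n = 2.926/√16 = 0.7316.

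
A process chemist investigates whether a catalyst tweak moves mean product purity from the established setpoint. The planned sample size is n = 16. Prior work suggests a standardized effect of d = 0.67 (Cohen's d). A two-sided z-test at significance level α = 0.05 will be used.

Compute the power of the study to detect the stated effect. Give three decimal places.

Power ≈ 0.764

Noncentrality parameter: δ = d·√n = 0.67 × √16 = 2.6800
Critical value for a two-sided test at α = 0.05: z_{α/2} = 1.960.
Power = Φ(δ − 1.960) + Φ(−δ − 1.960) = Φ(0.720) + Φ(-4.640) = 0.7642 + 0.0000 = 0.7643.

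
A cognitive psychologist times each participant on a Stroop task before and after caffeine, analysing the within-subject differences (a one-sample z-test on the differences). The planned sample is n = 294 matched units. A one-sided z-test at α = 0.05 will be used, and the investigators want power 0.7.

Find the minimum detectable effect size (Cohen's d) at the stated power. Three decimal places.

d ≈ 0.127

Required noncentrality: δ = z_{0.05} + z_{0.30} = 1.645 + 0.524 = 2.169.
δ = d·√n ⇒ d = δ/√n = 2.169/√294 = 0.1265.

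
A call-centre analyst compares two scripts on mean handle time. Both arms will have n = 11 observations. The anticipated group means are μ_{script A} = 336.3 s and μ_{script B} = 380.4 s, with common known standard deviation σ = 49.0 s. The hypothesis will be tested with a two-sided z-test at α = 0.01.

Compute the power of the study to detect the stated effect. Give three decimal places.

Power ≈ 0.321

Standardized effect: d = |μ_{script A} − μ_{script B}| / σ = |336.3 − 380.4| / 49.0 = 0.9000
Noncentrality parameter: δ = d·√(n/2) = 0.9000 × √(11/2) = 2.1107
Two-sided α = 0.01 → critical value z_{0.005} = 2.576.
Power = Φ(δ − 2.576) + Φ(−δ − 2.576) = Φ(-0.465) + Φ(-4.687) = 0.3209 + 0.0000 = 0.3209.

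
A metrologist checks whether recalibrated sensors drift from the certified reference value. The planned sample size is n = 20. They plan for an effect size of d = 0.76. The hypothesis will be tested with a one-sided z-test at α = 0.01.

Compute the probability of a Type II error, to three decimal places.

Noncentrality parameter: δ = d·√n = 0.76 × √20 = 3.3988
One-sided α = 0.01 → critical value z_{0.01} = 2.326.
Power = Φ(δ − 2.326) = Φ(1.072) = 0.8582.
Type II error: β = 1 − power = 1 − 0.8582 = 0.1418.

β ≈ 0.142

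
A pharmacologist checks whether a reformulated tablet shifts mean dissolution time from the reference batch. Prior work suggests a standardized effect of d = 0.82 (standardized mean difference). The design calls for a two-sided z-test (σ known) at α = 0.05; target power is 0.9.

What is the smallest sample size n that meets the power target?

Set Φ(δ − 1.960) = 0.9; then δ − 1.960 = Φ⁻¹(0.9) = 1.282, giving δ = 3.242.
(The Φ(−δ − z_{α/2}) term is vanishingly small for δ > 0 and is dropped in the standard sample-size formula.)
δ = d·√n ⇒ n = (δ/d)² = (3.242 / 0.82)² = 15.63.
Round up to the next whole unit.

n = 16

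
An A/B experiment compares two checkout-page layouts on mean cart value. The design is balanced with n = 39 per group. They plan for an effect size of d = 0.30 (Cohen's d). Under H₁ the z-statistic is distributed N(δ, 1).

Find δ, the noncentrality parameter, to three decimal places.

δ ≈ 1.325

The noncentrality parameter scales effect size by the design's sample-size factor: δ = d·√(n/2) = 0.30 × √(39/2) = 1.3248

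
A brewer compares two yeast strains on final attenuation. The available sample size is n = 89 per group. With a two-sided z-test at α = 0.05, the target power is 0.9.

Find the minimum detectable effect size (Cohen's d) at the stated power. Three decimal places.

Need Φ(δ − 1.960) = 0.9, so δ = 1.960 + 1.282 = 3.242.
(The second rejection-region term Φ(−δ − z_{α/2}) is negligible and dropped.)
δ = d·√(n/2) ⇒ d = δ/√(n/2) = 3.242/√(89/2) = 0.4859.

d ≈ 0.486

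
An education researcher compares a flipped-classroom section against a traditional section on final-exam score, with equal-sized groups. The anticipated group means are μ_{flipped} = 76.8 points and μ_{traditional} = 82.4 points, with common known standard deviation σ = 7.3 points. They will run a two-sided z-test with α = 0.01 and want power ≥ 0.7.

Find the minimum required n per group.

Standardized effect: d = |μ_{flipped} − μ_{traditional}| / σ = |76.8 − 82.4| / 7.3 = 0.7671
For power 0.7 need Φ(δ − z_{0.005}) = 0.7, so δ = z_{0.005} + z_{0.30} = 2.576 + 0.524 = 3.100.
(The Φ(−δ − z_{α/2}) term is vanishingly small for δ > 0 and is dropped in the standard sample-size formula.)
δ = d·√(n/2) ⇒ n = 2(δ/d)² = 2 × (3.100 / 0.7671)² = 32.67.
Rounding up, n = 33 per group.

n = 33 per group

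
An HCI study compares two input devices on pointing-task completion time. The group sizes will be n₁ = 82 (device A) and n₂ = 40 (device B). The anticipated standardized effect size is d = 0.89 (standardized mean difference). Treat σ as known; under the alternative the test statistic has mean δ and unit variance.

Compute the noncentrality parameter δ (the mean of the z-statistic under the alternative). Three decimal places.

δ ≈ 4.615

δ = d / √(1/n₁ + 1/n₂) = 0.89 / √(1/82 + 1/40) = 4.6147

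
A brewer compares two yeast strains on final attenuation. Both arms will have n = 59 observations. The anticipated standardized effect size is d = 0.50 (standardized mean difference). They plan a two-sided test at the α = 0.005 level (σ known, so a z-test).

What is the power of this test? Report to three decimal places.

Noncentrality parameter: δ = d·√(n/2) = 0.50 × √(59/2) = 2.7157
Two-sided α = 0.005 → critical value z_{0.0025} = 2.807.
Power = Φ(δ − 2.807) + Φ(−δ − 2.807) = Φ(-0.091) + Φ(-5.523) = 0.4636 + 0.0000 = 0.4636.

Power ≈ 0.464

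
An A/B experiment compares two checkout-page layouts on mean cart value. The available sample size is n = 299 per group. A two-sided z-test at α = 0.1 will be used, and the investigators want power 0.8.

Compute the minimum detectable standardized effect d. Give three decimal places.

d ≈ 0.203

Required noncentrality: δ = z_{0.05} + z_{0.20} = 1.645 + 0.842 = 2.486.
(Lower-tail contribution to power is negligible for δ > 0.)
δ = d·√(n/2) ⇒ d = δ/√(n/2) = 2.486/√(299/2) = 0.2034.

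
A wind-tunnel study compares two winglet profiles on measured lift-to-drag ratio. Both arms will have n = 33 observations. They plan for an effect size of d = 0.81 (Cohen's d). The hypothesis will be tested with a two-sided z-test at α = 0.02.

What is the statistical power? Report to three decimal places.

Power ≈ 0.832

Noncentrality parameter: δ = d·√(n/2) = 0.81 × √(33/2) = 3.2902
Critical value for a two-sided test at α = 0.02: z_{α/2} = 2.326.
Power = Φ(δ − 2.326) + Φ(−δ − 2.326) = Φ(0.964) + Φ(-5.617) = 0.8324 + 0.0000 = 0.8324.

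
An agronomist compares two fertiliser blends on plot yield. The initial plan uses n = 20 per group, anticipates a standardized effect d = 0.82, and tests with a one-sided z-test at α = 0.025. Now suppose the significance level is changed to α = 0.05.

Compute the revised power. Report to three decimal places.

Power ≈ 0.828

δ = d·√(n/2) = 0.82 × √(20/2) = 2.5931 (unchanged). New critical value: z_{0.05} = 1.645.
Revised power = P(Z > 1.645 − δ) = Φ(0.948) = 0.8285.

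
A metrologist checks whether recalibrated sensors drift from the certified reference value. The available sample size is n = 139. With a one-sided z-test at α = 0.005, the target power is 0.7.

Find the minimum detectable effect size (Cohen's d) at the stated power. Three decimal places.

Required noncentrality: δ = z_{0.005} + z_{0.30} = 2.576 + 0.524 = 3.100.
δ = d·√n ⇒ d = δ/√n = 3.100/√139 = 0.2630.

d ≈ 0.263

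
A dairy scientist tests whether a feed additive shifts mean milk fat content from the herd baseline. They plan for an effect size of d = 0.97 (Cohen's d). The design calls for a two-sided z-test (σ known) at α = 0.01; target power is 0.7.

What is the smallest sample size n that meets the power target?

Set Φ(δ − 2.576) = 0.7; then δ − 2.576 = Φ⁻¹(0.7) = 0.524, giving δ = 3.100.
(Ignoring the negligible lower-tail rejection probability gives the usual closed-form inversion.)
δ = d·√n ⇒ n = (δ/d)² = (3.100 / 0.97)² = 10.22.
Rounding up, n = 11.

n = 11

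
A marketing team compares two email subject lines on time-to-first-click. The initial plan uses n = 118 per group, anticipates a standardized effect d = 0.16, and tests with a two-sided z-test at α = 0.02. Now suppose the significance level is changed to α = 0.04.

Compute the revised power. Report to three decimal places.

Power ≈ 0.205

δ = d·√(n/2) = 0.16 × √(118/2) = 1.2290 (unchanged). New critical value: z_{0.02} = 2.054.
Revised power = Φ(δ − 2.054) + Φ(−δ − 2.054) = Φ(-0.825) + Φ(-3.283) = 0.2048 + 0.0005 = 0.2053.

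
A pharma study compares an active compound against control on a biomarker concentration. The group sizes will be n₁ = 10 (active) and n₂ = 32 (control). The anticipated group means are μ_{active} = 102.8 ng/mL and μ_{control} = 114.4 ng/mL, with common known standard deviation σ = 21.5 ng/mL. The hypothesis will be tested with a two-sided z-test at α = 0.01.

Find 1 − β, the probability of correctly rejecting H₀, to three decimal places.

Standardized effect: d = |μ_{active} − μ_{control}| / σ = |102.8 − 114.4| / 21.5 = 0.5395
Noncentrality parameter: δ = d / √(1/n₁ + 1/n₂) = 0.5395 / √(1/10 + 1/32) = 1.4893
Two-sided α = 0.01 → critical value z_{0.005} = 2.576.
Power = Φ(δ − 2.576) + Φ(−δ − 2.576) = Φ(-1.087) + Φ(-4.065) = 0.1386 + 0.0000 = 0.1386.

Power ≈ 0.139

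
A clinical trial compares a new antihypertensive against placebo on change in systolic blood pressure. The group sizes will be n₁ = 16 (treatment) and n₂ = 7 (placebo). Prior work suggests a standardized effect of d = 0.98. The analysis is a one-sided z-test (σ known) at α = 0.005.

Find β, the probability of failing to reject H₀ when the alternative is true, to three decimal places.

β ≈ 0.660

Noncentrality parameter: δ = d / √(1/n₁ + 1/n₂) = 0.98 / √(1/16 + 1/7) = 2.1626
One-sided α = 0.005 → critical value z_{0.005} = 2.576.
Power = Φ(δ − 2.576) = Φ(-0.413) = 0.3397.
Type II error: β = 1 − power = 1 − 0.3397 = 0.6603.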